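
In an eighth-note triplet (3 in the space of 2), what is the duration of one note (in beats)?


Let's work it out.
Triplet: 3 notes occupy the space of 2 eighth notes
Space = 2 × 1/2 = 1 beat
Each triplet note = 1 / 3 = 1/3 beats
= 1/3 beats


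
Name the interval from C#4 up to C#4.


Let's work it out.
Letter names: C → C spans 1 letter name → a unison
Semitones: C#4 → C#4 = 0 half-steps
A unison of 0 semitones is a perfect unison
= perfect unison


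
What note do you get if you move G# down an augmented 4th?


Solution.
augmented 4th: 4 letter names, 6 semitones
Letter: G - 3 → D
Pitch: G# - 6 semitones, spelled as a D → D
= D


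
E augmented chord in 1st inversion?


Let's work it out.
Root position: E G# B#
1st inversion: move root up an octave
Bass note: G#
Notes (bottom to top) = G# B# E


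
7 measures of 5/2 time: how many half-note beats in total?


Solution.
Time signature 5/2: the bottom number 2 means the half note gets one count
The top number 5 means 5 half-note beats per measure
Total = 5 × 7 measures
= 35 half-note beats


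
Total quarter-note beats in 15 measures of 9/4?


Reasoning:
Time signature 9/4: the bottom number 4 means the quarter note gets one count
The top number 9 means 9 quarter-note beats per measure
Total = 9 × 15 measures
= 135 quarter-note beats


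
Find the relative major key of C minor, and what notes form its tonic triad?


The relative major shares the key signature and is a minor 3rd above the minor tonic
A minor 3rd above C is Eb
→ relative major of C minor is Eb major
Tonic triad of Eb major = root + major 3rd + perfect 5th = Eb G Bb
= Eb major; triad = Eb G Bb


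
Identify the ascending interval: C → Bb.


Solution.
Letter names: C → B spans 7 letter names → a 7th
Semitones: C → Bb = 10 half-steps
A 7th of 10 semitones is a minor 7th
= minor 7th


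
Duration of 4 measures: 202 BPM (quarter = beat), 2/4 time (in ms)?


Working:
Quarter-note beat duration = 60000 / 202 ms
Beats per measure (2/4) = 2
One measure = 2 × 60000 / 202 = 120000 / 202 ms
4 measures = 4 × 120000 / 202 = 480000 / 202
= 2376.2 ms


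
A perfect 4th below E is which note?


A 4th spans 4 letter names, so from E we land on B
A perfect 4th = 5 semitones below E
Spell B at that pitch: B
= B


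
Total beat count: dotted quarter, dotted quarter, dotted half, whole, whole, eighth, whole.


Step by step:
Beat values:
  dotted quarter = 1.5 beats
  dotted quarter = 1.5 beats
  dotted half = 3 beats
  whole = 4 beats
  whole = 4 beats
  eighth = 0.5 beats
  whole = 4 beats
Sum = 1.5 + 1.5 + 3 + 4 + 4 + 0.5 + 4
= 18.5 beats


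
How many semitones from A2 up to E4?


Reasoning:
Absolute semitone position = octave×12 + chromatic position
A2: 2×12 + 9 = 33
E4: 4×12 + 4 = 52
Difference = 52 - 33 = 19
= 19 semitones


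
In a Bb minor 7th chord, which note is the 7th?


Step by step:
Minor 7th chord = root + minor 3rd + perfect 5th + minor 7th
Seventh chords stack in thirds, so the letter names are B-D-F-A
Root: Bb
Minor 3rd above Bb: Db
Perfect 5th above Bb: F
Minor 7th above Bb: Ab
The 7th = Ab


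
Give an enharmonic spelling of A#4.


Reasoning:
Enharmonic notes sound the same pitch but are spelled with different letter names
A# and Bb name the same pitch class
= Bb4


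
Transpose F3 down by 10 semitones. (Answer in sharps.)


Working:
F3: chromatic position 5 in octave 3 → absolute = 3×12 + 5 = 41
Transpose down 10: 41 - 10 = 31
31 = 2×12 + 7 → G in octave 2
Result = G2


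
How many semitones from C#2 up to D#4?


Let's work it out.
Absolute semitone position = octave×12 + chromatic position
C#2: 2×12 + 1 = 25
D#4: 4×12 + 3 = 51
Difference = 51 - 25 = 26
= 26 semitones


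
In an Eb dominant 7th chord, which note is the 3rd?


Dominant 7th chord = root + major 3rd + perfect 5th + minor 7th
Seventh chords stack in thirds, so the letter names are E-G-B-D
Root: Eb
Major 3rd above Eb: G
Perfect 5th above Eb: Bb
Minor 7th above Eb: Db
The 3rd = G


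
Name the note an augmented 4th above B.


A 4th spans 4 letter names, so from B we land on E
An augmented 4th = 6 semitones above B
Spell E at that pitch: E#
= E#


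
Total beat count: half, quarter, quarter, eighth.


Beat values:
  half = 2 beats
  quarter = 1 beat
  quarter = 1 beat
  eighth = 0.5 beats
Sum = 2 + 1 + 1 + 0.5
= 4.5 beats


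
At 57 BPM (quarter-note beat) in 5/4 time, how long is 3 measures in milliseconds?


Reasoning:
Quarter-note beat duration = 60000 / 57 ms
Beats per measure (5/4) = 5
One measure = 5 × 60000 / 57 = 300000 / 57 ms
3 measures = 3 × 300000 / 57 = 900000 / 57
= 15789.5 ms


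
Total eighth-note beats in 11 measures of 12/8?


Solution.
Time signature 12/8: the bottom number 8 means the eighth note gets one count
The top number 12 means 12 eighth-note beats per measure
Total = 12 × 11 measures
= 132 eighth-note beats


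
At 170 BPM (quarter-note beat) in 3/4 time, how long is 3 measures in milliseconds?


Quarter-note beat duration = 60000 / 170 ms
Beats per measure (3/4) = 3
One measure = 3 × 60000 / 170 = 180000 / 170 ms
3 measures = 3 × 180000 / 170 = 540000 / 170
= 3176.5 ms


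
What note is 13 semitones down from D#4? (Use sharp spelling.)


Solution.
D#4: chromatic position 3 in octave 4 → absolute = 4×12 + 3 = 51
Transpose down 13: 51 - 13 = 38
38 = 3×12 + 2 → D in octave 3
Result = D3


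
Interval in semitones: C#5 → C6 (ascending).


Step by step:
Absolute semitone position = octave×12 + chromatic position
C#5: 5×12 + 1 = 61
C6: 6×12 + 0 = 72
Difference = 72 - 61 = 11
= 11 semitones


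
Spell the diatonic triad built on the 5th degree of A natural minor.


A natural minor scale: A B C D E F G
Diatonic triad on degree 5 stacks scale notes 5, 7, 2: E G B
E→G = 3 semitones; E→B = 7 semitones → minor triad
= E G B (minor)


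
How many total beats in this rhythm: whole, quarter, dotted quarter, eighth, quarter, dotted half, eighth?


Beat values:
  whole = 4 beats
  quarter = 1 beat
  dotted quarter = 1.5 beats
  eighth = 0.5 beats
  quarter = 1 beat
  dotted half = 3 beats
  eighth = 0.5 beats
Sum = 4 + 1 + 1.5 + 0.5 + 1 + 3 + 0.5
= 11.5 beats


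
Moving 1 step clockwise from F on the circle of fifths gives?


Step by step:
Each clockwise step on the circle of fifths moves up a perfect 5th
From F: F → C
= C


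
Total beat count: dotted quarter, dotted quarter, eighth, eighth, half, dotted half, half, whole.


Reasoning:
Beat values:
  dotted quarter = 1.5 beats
  dotted quarter = 1.5 beats
  eighth = 0.5 beats
  eighth = 0.5 beats
  half = 2 beats
  dotted half = 3 beats
  half = 2 beats
  whole = 4 beats
Sum = 1.5 + 1.5 + 0.5 + 0.5 + 2 + 3 + 2 + 4
= 15 beats


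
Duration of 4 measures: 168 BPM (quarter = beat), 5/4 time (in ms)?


Working:
Quarter-note beat duration = 60000 / 168 ms
Beats per measure (5/4) = 5
One measure = 5 × 60000 / 168 = 300000 / 168 ms
4 measures = 4 × 300000 / 168 = 1200000 / 168
= 7142.9 ms


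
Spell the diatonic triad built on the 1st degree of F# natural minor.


Working:
F# natural minor scale: F# G# A B C# D E
Diatonic triad on degree 1 stacks scale notes 1, 3, 5: F# A C#
F#→A = 3 semitones; F#→C# = 7 semitones → minor triad
= F# A C# (minor)


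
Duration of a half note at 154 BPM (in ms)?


Solution.
One quarter-note beat = 60000 / BPM = 60000 / 154 ms
Half note = 2 × quarter note
Duration = 2 × 60000 / 154 = 120000 / 154
= 779.2 ms


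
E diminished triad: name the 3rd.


Diminished triad = root + minor 3rd (3 semitones) + diminished 5th (6 semitones)
A triad on E stacks thirds, so the chord tones use letter names E-G-B
Root: E
Minor 3rd above E: G
Diminished 5th above E: Bb
The 3rd = G


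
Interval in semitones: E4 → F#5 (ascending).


Absolute semitone position = octave×12 + chromatic position
E4: 4×12 + 4 = 52
F#5: 5×12 + 6 = 66
Difference = 66 - 52 = 14
= 14 semitones


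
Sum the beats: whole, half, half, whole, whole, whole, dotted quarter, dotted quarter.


Step by step:
Beat values:
  whole = 4 beats
  half = 2 beats
  half = 2 beats
  whole = 4 beats
  whole = 4 beats
  whole = 4 beats
  dotted quarter = 1.5 beats
  dotted quarter = 1.5 beats
Sum = 4 + 2 + 2 + 4 + 4 + 4 + 1.5 + 1.5
= 23 beats


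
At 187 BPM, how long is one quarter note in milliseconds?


One quarter-note beat = 60000 / BPM = 60000 / 187 ms
Duration = 60000 / 187
= 320.9 ms


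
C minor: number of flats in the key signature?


Reasoning:
Flat minor keys: A(0), D(1), G(2), C(3), F(4), Bb(5), Eb(6), Ab(7)
C minor has 3 flats
Order of flats: Bb Eb Ab Db Gb Cb Fb → first 3: Bb, Eb, Ab
= 3 flats


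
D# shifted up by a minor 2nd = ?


minor 2nd: 2 letter names, 1 semitones
Letter: D + 1 → E
Pitch: D# + 1 semitones, spelled as an E → E
= E


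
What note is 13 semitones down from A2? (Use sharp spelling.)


Reasoning:
A2: chromatic position 9 in octave 2 → absolute = 2×12 + 9 = 33
Transpose down 13: 33 - 13 = 20
20 = 1×12 + 8 → G# in octave 1
Result = G#1


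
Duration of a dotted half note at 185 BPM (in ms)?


Solution.
One quarter-note beat = 60000 / BPM = 60000 / 185 ms
Dotted half note = 3 × quarter note
Duration = 3 × 60000 / 185 = 180000 / 185
= 973.0 ms


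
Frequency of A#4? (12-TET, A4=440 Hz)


Solution.
f = 440 × 2^(n/12) where n = semitones from A4
A#4: 1 semitones from A4
f = 440 × 2^(1/12)
f = 466.16 Hz


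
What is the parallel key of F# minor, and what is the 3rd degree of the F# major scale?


Solution.
Parallel keys share the same tonic but differ in mode
F# minor → parallel is F# major
F# major scale: F# G# A# B C# D# E#
= F# major; 3rd degree = A#


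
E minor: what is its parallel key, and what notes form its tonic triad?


Solution.
Parallel keys share the same tonic but differ in mode
E minor → parallel is E major
Tonic triad of E major = E G# B
= E major; triad = E G# B


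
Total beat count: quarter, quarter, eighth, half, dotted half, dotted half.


Reasoning:
Beat values:
  quarter = 1 beat
  quarter = 1 beat
  eighth = 0.5 beats
  half = 2 beats
  dotted half = 3 beats
  dotted half = 3 beats
Sum = 1 + 1 + 0.5 + 2 + 3 + 3
= 10.5 beats


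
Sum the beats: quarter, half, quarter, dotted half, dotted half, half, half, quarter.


Reasoning:
Beat values:
  quarter = 1 beat
  half = 2 beats
  quarter = 1 beat
  dotted half = 3 beats
  dotted half = 3 beats
  half = 2 beats
  half = 2 beats
  quarter = 1 beat
Sum = 1 + 2 + 1 + 3 + 3 + 2 + 2 + 1
= 15 beats


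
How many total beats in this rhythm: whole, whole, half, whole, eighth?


Step by step:
Beat values:
  whole = 4 beats
  whole = 4 beats
  half = 2 beats
  whole = 4 beats
  eighth = 0.5 beats
Sum = 4 + 4 + 2 + 4 + 0.5
= 14.5 beats


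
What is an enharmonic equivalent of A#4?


Enharmonic notes sound the same pitch but are spelled with different letter names
A# and Bb name the same pitch class
= Bb4


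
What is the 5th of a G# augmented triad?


Reasoning:
Augmented triad = root + major 3rd (4 semitones) + augmented 5th (8 semitones)
A triad on G# stacks thirds, so the chord tones use letter names G-B-D
Root: G#
Major 3rd above G#: B#
Augmented 5th above G#: D##
The 5th = D##


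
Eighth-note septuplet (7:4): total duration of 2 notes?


Step by step:
Septuplet: 7 notes occupy the space of 4 eighth notes
Space = 4 × 1/2 = 2 beats
Each septuplet note = 2 / 7 = 2/7 beats
2 notes = 2 × 2/7 = 4/7
= 4/7 beats


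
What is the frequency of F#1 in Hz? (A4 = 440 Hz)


Let's work it out.
f = 440 × 2^(n/12) where n = semitones from A4
F#1: -39 semitones from A4
f = 440 × 2^(-39/12)
f = 46.25 Hz


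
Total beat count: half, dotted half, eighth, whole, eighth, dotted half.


Solution.
Beat values:
  half = 2 beats
  dotted half = 3 beats
  eighth = 0.5 beats
  whole = 4 beats
  eighth = 0.5 beats
  dotted half = 3 beats
Sum = 2 + 3 + 0.5 + 4 + 0.5 + 3
= 13 beats


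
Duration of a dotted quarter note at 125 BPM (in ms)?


One quarter-note beat = 60000 / BPM = 60000 / 125 ms
Dotted quarter note = 3/2 × quarter note
Duration = 3/2 × 60000 / 125 = 90000 / 125
= 720.0 ms


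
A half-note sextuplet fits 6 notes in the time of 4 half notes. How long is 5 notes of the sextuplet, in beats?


Sextuplet: 6 notes occupy the space of 4 half notes
Space = 4 × 2 = 8 beats
Each sextuplet note = 8 / 6 = 4/3 beats
5 notes = 5 × 4/3 = 20/3
= 20/3 beats


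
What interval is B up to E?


Step by step:
Letter names: B → E spans 4 letter names → a 4th
Semitones: B → E = 5 half-steps
A 4th of 5 semitones is a perfect 4th
= perfect 4th


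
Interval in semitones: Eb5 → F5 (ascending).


Step by step:
Absolute semitone position = octave×12 + chromatic position
Eb5: 5×12 + 3 = 63
F5: 5×12 + 5 = 65
Difference = 65 - 63 = 2
= 2 semitones


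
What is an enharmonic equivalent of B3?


Solution.
Enharmonic notes sound the same pitch but are spelled with different letter names
B and Cb name the same pitch class
Octave numbers change at C, so B3 = Cb4
= Cb4


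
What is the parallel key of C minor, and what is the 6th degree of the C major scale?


Parallel keys share the same tonic but differ in mode
C minor → parallel is C major
C major scale: C D E F G A B
= C major; 6th degree = A


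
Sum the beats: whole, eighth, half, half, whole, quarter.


Solution.
Beat values:
  whole = 4 beats
  eighth = 0.5 beats
  half = 2 beats
  half = 2 beats
  whole = 4 beats
  quarter = 1 beat
Sum = 4 + 0.5 + 2 + 2 + 4 + 1
= 13.5 beats


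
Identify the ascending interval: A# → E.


Working:
Letter names: A → E spans 5 letter names → a 5th
Semitones: A# → E = 6 half-steps
A 5th of 6 semitones is a diminished 5th
= diminished 5th


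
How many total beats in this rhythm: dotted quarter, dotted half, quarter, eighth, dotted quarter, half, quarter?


Let's work it out.
Beat values:
  dotted quarter = 1.5 beats
  dotted half = 3 beats
  quarter = 1 beat
  eighth = 0.5 beats
  dotted quarter = 1.5 beats
  half = 2 beats
  quarter = 1 beat
Sum = 1.5 + 3 + 1 + 0.5 + 1.5 + 2 + 1
= 10.5 beats


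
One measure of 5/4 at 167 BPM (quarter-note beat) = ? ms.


Let's work it out.
Quarter-note beat duration = 60000 / 167 ms
Beats per measure (5/4) = 5
One measure = 5 × 60000 / 167 = 300000 / 167 ms
= 1796.4 ms


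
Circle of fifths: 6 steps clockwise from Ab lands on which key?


Reasoning:
Each clockwise step on the circle of fifths moves up a perfect 5th
From Ab: Ab → Eb → Bb → F → C → G → D
= D


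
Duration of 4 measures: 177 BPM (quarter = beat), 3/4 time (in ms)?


Quarter-note beat duration = 60000 / 177 ms
Beats per measure (3/4) = 3
One measure = 3 × 60000 / 177 = 180000 / 177 ms
4 measures = 4 × 180000 / 177 = 720000 / 177
= 4067.8 ms


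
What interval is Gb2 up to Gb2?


Let's work it out.
Letter names: G → G spans 1 letter name → a unison
Semitones: Gb2 → Gb2 = 0 half-steps
A unison of 0 semitones is a perfect unison
= perfect unison


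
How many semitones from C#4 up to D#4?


Solution.
Absolute semitone position = octave×12 + chromatic position
C#4: 4×12 + 1 = 49
D#4: 4×12 + 3 = 51
Difference = 51 - 49 = 2
= 2 semitones


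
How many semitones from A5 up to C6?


Let's work it out.
Absolute semitone position = octave×12 + chromatic position
A5: 5×12 + 9 = 69
C6: 6×12 + 0 = 72
Difference = 72 - 69 = 3
= 3 semitones


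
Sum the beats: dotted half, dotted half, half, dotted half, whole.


Beat values:
  dotted half = 3 beats
  dotted half = 3 beats
  half = 2 beats
  dotted half = 3 beats
  whole = 4 beats
Sum = 3 + 3 + 2 + 3 + 4
= 15 beats


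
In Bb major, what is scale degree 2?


Working:
Major scale pattern: W-W-H-W-W-W-H (2-2-1-2-2-2-1 semitones)
Starting from Bb:
  Bb + 2 semitones → C
  C + 2 semitones → D
  D + 1 semitone → Eb
  Eb + 2 semitones → F
  F + 2 semitones → G
  G + 2 semitones → A
  A + 1 semitone → Bb
Scale: Bb C D Eb F G A
Degree 2 = C


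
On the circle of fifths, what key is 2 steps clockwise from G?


Working:
Each clockwise step on the circle of fifths moves up a perfect 5th
From G: G → D → A
= A


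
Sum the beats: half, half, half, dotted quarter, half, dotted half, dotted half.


Beat values:
  half = 2 beats
  half = 2 beats
  half = 2 beats
  dotted quarter = 1.5 beats
  half = 2 beats
  dotted half = 3 beats
  dotted half = 3 beats
Sum = 2 + 2 + 2 + 1.5 + 2 + 3 + 3
= 15.5 beats


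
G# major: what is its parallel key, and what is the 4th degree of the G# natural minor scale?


Parallel keys share the same tonic but differ in mode
G# major → parallel is G# minor
G# natural minor scale: G# A# B C# D# E F#
= G# minor; 4th degree = C#


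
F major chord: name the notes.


Working:
Major triad = root + major 3rd (4 semitones) + perfect 5th (7 semitones)
A triad on F stacks thirds, so the chord tones use letter names F-A-C
Root: F
Major 3rd above F: A
Perfect 5th above F: C
Chord = F A C


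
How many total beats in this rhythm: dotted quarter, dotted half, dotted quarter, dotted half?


Step by step:
Beat values:
  dotted quarter = 1.5 beats
  dotted half = 3 beats
  dotted quarter = 1.5 beats
  dotted half = 3 beats
Sum = 1.5 + 3 + 1.5 + 3
= 9 beats


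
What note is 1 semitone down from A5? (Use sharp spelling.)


Let's work it out.
A5: chromatic position 9 in octave 5 → absolute = 5×12 + 9 = 69
Transpose down 1: 69 - 1 = 68
68 = 5×12 + 8 → G# in octave 5
Result = G#5


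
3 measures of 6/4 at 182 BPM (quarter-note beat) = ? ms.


Let's work it out.
Quarter-note beat duration = 60000 / 182 ms
Beats per measure (6/4) = 6
One measure = 6 × 60000 / 182 = 360000 / 182 ms
3 measures = 3 × 360000 / 182 = 1080000 / 182
= 5934.1 ms


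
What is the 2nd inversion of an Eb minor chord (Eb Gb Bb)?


Root position: Eb Gb Bb
2nd inversion: move root and 3rd up an octave
Bass note: Bb
Notes (bottom to top) = Bb Eb Gb


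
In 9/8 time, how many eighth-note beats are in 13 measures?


Working:
Time signature 9/8: the bottom number 8 means the eighth note gets one count
The top number 9 means 9 eighth-note beats per measure
Total = 9 × 13 measures
= 117 eighth-note beats


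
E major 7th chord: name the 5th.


Step by step:
Major 7th chord = root + major 3rd + perfect 5th + major 7th
Seventh chords stack in thirds, so the letter names are E-G-B-D
Root: E
Major 3rd above E: G#
Perfect 5th above E: B
Major 7th above E: D#
The 5th = B


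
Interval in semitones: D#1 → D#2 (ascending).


Working:
Absolute semitone position = octave×12 + chromatic position
D#1: 1×12 + 3 = 15
D#2: 2×12 + 3 = 27
Difference = 27 - 15 = 12
= 12 semitones


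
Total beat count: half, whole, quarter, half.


Working:
Beat values:
  half = 2 beats
  whole = 4 beats
  quarter = 1 beat
  half = 2 beats
Sum = 2 + 4 + 1 + 2
= 9 beats


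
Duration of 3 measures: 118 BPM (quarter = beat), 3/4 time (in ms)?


Working:
Quarter-note beat duration = 60000 / 118 ms
Beats per measure (3/4) = 3
One measure = 3 × 60000 / 118 = 180000 / 118 ms
3 measures = 3 × 180000 / 118 = 540000 / 118
= 4576.3 ms


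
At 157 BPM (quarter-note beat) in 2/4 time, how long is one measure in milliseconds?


Solution.
Quarter-note beat duration = 60000 / 157 ms
Beats per measure (2/4) = 2
One measure = 2 × 60000 / 157 = 120000 / 157 ms
= 764.3 ms


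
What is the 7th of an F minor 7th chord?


Solution.
Minor 7th chord = root + minor 3rd + perfect 5th + minor 7th
Seventh chords stack in thirds, so the letter names are F-A-C-E
Root: F
Minor 3rd above F: Ab
Perfect 5th above F: C
Minor 7th above F: Eb
The 7th = Eb


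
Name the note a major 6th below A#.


Step by step:
A 6th spans 6 letter names, so from A we land on C
A major 6th = 9 semitones below A#
Spell C at that pitch: C#
= C#


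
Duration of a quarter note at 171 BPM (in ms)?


Solution.
One quarter-note beat = 60000 / BPM = 60000 / 171 ms
Duration = 60000 / 171
= 350.9 ms


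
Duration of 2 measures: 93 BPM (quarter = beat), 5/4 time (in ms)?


Working:
Quarter-note beat duration = 60000 / 93 ms
Beats per measure (5/4) = 5
One measure = 5 × 60000 / 93 = 300000 / 93 ms
2 measures = 2 × 300000 / 93 = 600000 / 93
= 6451.6 ms


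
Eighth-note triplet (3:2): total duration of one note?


Let's work it out.
Triplet: 3 notes occupy the space of 2 eighth notes
Space = 2 × 1/2 = 1 beat
Each triplet note = 1 / 3 = 1/3 beats
= 1/3 beats


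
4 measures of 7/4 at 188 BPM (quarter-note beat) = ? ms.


Reasoning:
Quarter-note beat duration = 60000 / 188 ms
Beats per measure (7/4) = 7
One measure = 7 × 60000 / 188 = 420000 / 188 ms
4 measures = 4 × 420000 / 188 = 1680000 / 188
= 8936.2 ms


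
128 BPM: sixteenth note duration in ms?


Reasoning:
One quarter-note beat = 60000 / BPM = 60000 / 128 ms
Sixteenth note = 1/4 × quarter note
Duration = 1/4 × 60000 / 128 = 15000 / 128
= 117.2 ms


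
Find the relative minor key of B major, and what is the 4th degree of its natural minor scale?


Solution.
The relative minor shares the major's key signature and starts on its 6th degree
6th degree = a major 6th above the tonic; a major 6th above B is G#
→ relative minor of B major is G# minor
G# natural minor scale: G# A# B C# D# E F#
= G# minor; 4th degree = C#


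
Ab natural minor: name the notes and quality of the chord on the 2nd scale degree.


Step by step:
Ab natural minor scale: Ab Bb Cb Db Eb Fb Gb
Diatonic triad on degree 2 stacks scale notes 2, 4, 6: Bb Db Fb
Bb→Db = 3 semitones; Bb→Fb = 6 semitones → diminished triad
= Bb Db Fb (diminished)


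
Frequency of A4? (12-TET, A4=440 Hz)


f = 440 × 2^(n/12) where n = semitones from A4
A4: 0 semitones from A4
f = 440 × 2^(0/12)
f = 440.00 Hz


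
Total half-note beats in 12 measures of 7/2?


Let's work it out.
Time signature 7/2: the bottom number 2 means the half note gets one count
The top number 7 means 7 half-note beats per measure
Total = 7 × 12 measures
= 84 half-note beats


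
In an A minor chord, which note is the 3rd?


Let's work it out.
Minor triad = root + minor 3rd (3 semitones) + perfect 5th (7 semitones)
A triad on A stacks thirds, so the chord tones use letter names A-C-E
Root: A
Minor 3rd above A: C
Perfect 5th above A: E
The 3rd = C


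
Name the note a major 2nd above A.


A 2nd spans 2 letter names, so from A we land on B
A major 2nd = 2 semitones above A
Spell B at that pitch: B
= B


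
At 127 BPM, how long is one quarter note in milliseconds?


One quarter-note beat = 60000 / BPM = 60000 / 127 ms
Duration = 60000 / 127
= 472.4 ms


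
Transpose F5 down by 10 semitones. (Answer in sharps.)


Let's work it out.
F5: chromatic position 5 in octave 5 → absolute = 5×12 + 5 = 65
Transpose down 10: 65 - 10 = 55
55 = 4×12 + 7 → G in octave 4
Result = G4


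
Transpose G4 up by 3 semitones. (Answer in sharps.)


Solution.
G4: chromatic position 7 in octave 4 → absolute = 4×12 + 7 = 55
Transpose up 3: 55 + 3 = 58
58 = 4×12 + 10 → A# in octave 4
Result = A#4


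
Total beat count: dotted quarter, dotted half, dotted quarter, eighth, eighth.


Beat values:
  dotted quarter = 1.5 beats
  dotted half = 3 beats
  dotted quarter = 1.5 beats
  eighth = 0.5 beats
  eighth = 0.5 beats
Sum = 1.5 + 3 + 1.5 + 0.5 + 0.5
= 7 beats


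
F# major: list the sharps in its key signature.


Reasoning:
Sharp major keys follow the circle of fifths: C(0), G(1), D(2), A(3), E(4), B(5), F#(6), C#(7)
F# major has 6 sharps
Order of sharps: F# C# G# D# A# E# B# → first 6: F#, C#, G#, D#, A#, E#
= F#, C#, G#, D#, A#, E#


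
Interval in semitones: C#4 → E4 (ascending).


Absolute semitone position = octave×12 + chromatic position
C#4: 4×12 + 1 = 49
E4: 4×12 + 4 = 52
Difference = 52 - 49 = 3
= 3 semitones


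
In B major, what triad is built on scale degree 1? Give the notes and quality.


B major scale: B C# D# E F# G# A#
Diatonic triad on degree 1 stacks scale notes 1, 3, 5: B D# F#
B→D# = 4 semitones; B→F# = 7 semitones → major triad
= B D# F# (major)


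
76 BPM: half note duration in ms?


Let's work it out.
One quarter-note beat = 60000 / BPM = 60000 / 76 ms
Half note = 2 × quarter note
Duration = 2 × 60000 / 76 = 120000 / 76
= 1578.9 ms


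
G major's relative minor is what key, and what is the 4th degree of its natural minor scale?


Reasoning:
The relative minor shares the major's key signature and starts on its 6th degree
6th degree = a major 6th above the tonic; a major 6th above G is E
→ relative minor of G major is E minor
E natural minor scale: E F# G A B C D
= E minor; 4th degree = A


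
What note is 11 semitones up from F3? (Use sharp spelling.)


Reasoning:
F3: chromatic position 5 in octave 3 → absolute = 3×12 + 5 = 41
Transpose up 11: 41 + 11 = 52
52 = 4×12 + 4 → E in octave 4
Result = E4


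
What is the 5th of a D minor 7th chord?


Let's work it out.
Minor 7th chord = root + minor 3rd + perfect 5th + minor 7th
Seventh chords stack in thirds, so the letter names are D-F-A-C
Root: D
Minor 3rd above D: F
Perfect 5th above D: A
Minor 7th above D: C
The 5th = A


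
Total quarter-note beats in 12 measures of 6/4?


Time signature 6/4: the bottom number 4 means the quarter note gets one count
The top number 6 means 6 quarter-note beats per measure
Total = 6 × 12 measures
= 72 quarter-note beats


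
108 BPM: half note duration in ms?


One quarter-note beat = 60000 / BPM = 60000 / 108 ms
Half note = 2 × quarter note
Duration = 2 × 60000 / 108 = 120000 / 108
= 1111.1 ms


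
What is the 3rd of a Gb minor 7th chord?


Reasoning:
Minor 7th chord = root + minor 3rd + perfect 5th + minor 7th
Seventh chords stack in thirds, so the letter names are G-B-D-F
Root: Gb
Minor 3rd above Gb: Bbb
Perfect 5th above Gb: Db
Minor 7th above Gb: Fb
The 3rd = Bbb


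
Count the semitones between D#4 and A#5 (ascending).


Absolute semitone position = octave×12 + chromatic position
D#4: 4×12 + 3 = 51
A#5: 5×12 + 10 = 70
Difference = 70 - 51 = 19
= 19 semitones


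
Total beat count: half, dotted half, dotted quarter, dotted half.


Working:
Beat values:
  half = 2 beats
  dotted half = 3 beats
  dotted quarter = 1.5 beats
  dotted half = 3 beats
Sum = 2 + 3 + 1.5 + 3
= 9.5 beats


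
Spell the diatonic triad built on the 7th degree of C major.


Let's work it out.
C major scale: C D E F G A B
Diatonic triad on degree 7 stacks scale notes 7, 2, 4: B D F
B→D = 3 semitones; B→F = 6 semitones → diminished triad
= B D F (diminished)


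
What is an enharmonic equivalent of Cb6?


Enharmonic notes sound the same pitch but are spelled with different letter names
Cb and B name the same pitch class
Octave numbers change at C, so Cb6 = B5
= B5


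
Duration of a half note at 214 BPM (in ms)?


Step by step:
One quarter-note beat = 60000 / BPM = 60000 / 214 ms
Half note = 2 × quarter note
Duration = 2 × 60000 / 214 = 120000 / 214
= 560.7 ms


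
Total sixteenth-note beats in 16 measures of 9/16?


Step by step:
Time signature 9/16: the bottom number 16 means the sixteenth note gets one count
The top number 9 means 9 sixteenth-note beats per measure
Total = 9 × 16 measures
= 144 sixteenth-note beats


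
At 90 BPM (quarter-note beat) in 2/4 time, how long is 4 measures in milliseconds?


Solution.
Quarter-note beat duration = 60000 / 90 ms
Beats per measure (2/4) = 2
One measure = 2 × 60000 / 90 = 120000 / 90 ms
4 measures = 4 × 120000 / 90 = 480000 / 90
= 5333.3 ms


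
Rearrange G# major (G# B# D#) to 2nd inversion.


Let's work it out.
Root position: G# B# D#
2nd inversion: move root and 3rd up an octave
Bass note: D#
Notes (bottom to top) = D# G# B#


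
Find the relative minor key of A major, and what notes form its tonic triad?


The relative minor shares the major's key signature and starts on its 6th degree
6th degree = a major 6th above the tonic; a major 6th above A is F#
→ relative minor of A major is F# minor
Tonic triad of F# minor = root + minor 3rd + perfect 5th = F# A C#
= F# minor; triad = F# A C#


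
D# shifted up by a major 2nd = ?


Working:
major 2nd: 2 letter names, 2 semitones
Letter: D + 1 → E
Pitch: D# + 2 semitones, spelled as an E → E#
= E#


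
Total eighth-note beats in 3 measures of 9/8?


Time signature 9/8: the bottom number 8 means the eighth note gets one count
The top number 9 means 9 eighth-note beats per measure
Total = 9 × 3 measures
= 27 eighth-note beats


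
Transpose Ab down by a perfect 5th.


Step by step:
perfect 5th: 5 letter names, 7 semitones
Letter: A - 4 → D
Pitch: Ab - 7 semitones, spelled as a D → Db
= Db


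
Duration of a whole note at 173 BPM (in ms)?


Working:
One quarter-note beat = 60000 / BPM = 60000 / 173 ms
Whole note = 4 × quarter note
Duration = 4 × 60000 / 173 = 240000 / 173
= 1387.3 ms


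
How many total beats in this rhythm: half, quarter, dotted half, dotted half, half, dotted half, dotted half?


Solution.
Beat values:
  half = 2 beats
  quarter = 1 beat
  dotted half = 3 beats
  dotted half = 3 beats
  half = 2 beats
  dotted half = 3 beats
  dotted half = 3 beats
Sum = 2 + 1 + 3 + 3 + 2 + 3 + 3
= 17 beats


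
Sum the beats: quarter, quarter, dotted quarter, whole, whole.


Reasoning:
Beat values:
  quarter = 1 beat
  quarter = 1 beat
  dotted quarter = 1.5 beats
  whole = 4 beats
  whole = 4 beats
Sum = 1 + 1 + 1.5 + 4 + 4
= 11.5 beats


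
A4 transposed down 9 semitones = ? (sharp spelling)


Let's work it out.
A4: chromatic position 9 in octave 4 → absolute = 4×12 + 9 = 57
Transpose down 9: 57 - 9 = 48
48 = 4×12 + 0 → C in octave 4
Result = C4


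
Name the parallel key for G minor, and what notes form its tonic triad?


Let's work it out.
Parallel keys share the same tonic but differ in mode
G minor → parallel is G major
Tonic triad of G major = G B D
= G major; triad = G B D


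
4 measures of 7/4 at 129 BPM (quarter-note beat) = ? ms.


Quarter-note beat duration = 60000 / 129 ms
Beats per measure (7/4) = 7
One measure = 7 × 60000 / 129 = 420000 / 129 ms
4 measures = 4 × 420000 / 129 = 1680000 / 129
= 13023.3 ms


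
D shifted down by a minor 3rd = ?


Step by step:
minor 3rd: 3 letter names, 3 semitones
Letter: D - 2 → B
Pitch: D - 3 semitones, spelled as a B → B
= B


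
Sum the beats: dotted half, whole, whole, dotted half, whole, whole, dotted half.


Step by step:
Beat values:
  dotted half = 3 beats
  whole = 4 beats
  whole = 4 beats
  dotted half = 3 beats
  whole = 4 beats
  whole = 4 beats
  dotted half = 3 beats
Sum = 3 + 4 + 4 + 3 + 4 + 4 + 3
= 25 beats


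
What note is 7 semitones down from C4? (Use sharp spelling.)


C4: chromatic position 0 in octave 4 → absolute = 4×12 + 0 = 48
Transpose down 7: 48 - 7 = 41
41 = 3×12 + 5 → F in octave 3
Result = F3


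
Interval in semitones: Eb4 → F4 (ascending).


Absolute semitone position = octave×12 + chromatic position
Eb4: 4×12 + 3 = 51
F4: 4×12 + 5 = 53
Difference = 53 - 51 = 2
= 2 semitones


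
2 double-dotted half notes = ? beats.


Base half note = 2 beats
Dot 1 adds half the previous value: +1
Dot 2 adds half the previous value: +1/2
One double-dotted half = 2 + 1 + 1/2 = 7/2
2 of them = 2 × 7/2 = 7
= 7 beats


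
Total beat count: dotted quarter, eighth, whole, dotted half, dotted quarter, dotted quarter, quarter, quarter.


Beat values:
  dotted quarter = 1.5 beats
  eighth = 0.5 beats
  whole = 4 beats
  dotted half = 3 beats
  dotted quarter = 1.5 beats
  dotted quarter = 1.5 beats
  quarter = 1 beat
  quarter = 1 beat
Sum = 1.5 + 0.5 + 4 + 3 + 1.5 + 1.5 + 1 + 1
= 14 beats


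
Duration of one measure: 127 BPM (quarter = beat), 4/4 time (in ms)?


Solution.
Quarter-note beat duration = 60000 / 127 ms
Beats per measure (4/4) = 4
One measure = 4 × 60000 / 127 = 240000 / 127 ms
= 1889.8 ms


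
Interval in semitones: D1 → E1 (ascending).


Working:
Absolute semitone position = octave×12 + chromatic position
D1: 1×12 + 2 = 14
E1: 1×12 + 4 = 16
Difference = 16 - 14 = 2
= 2 semitones


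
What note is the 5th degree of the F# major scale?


Major scale pattern: W-W-H-W-W-W-H (2-2-1-2-2-2-1 semitones)
Starting from F#:
  F# + 2 semitones → G#
  G# + 2 semitones → A#
  A# + 1 semitone → B
  B + 2 semitones → C#
  C# + 2 semitones → D#
  D# + 2 semitones → E#
  E# + 1 semitone → F#
Scale: F# G# A# B C# D# E#
Degree 5 = C#


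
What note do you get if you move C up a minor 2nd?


Working:
minor 2nd: 2 letter names, 1 semitones
Letter: C + 1 → D
Pitch: C + 1 semitones, spelled as a D → Db
= Db


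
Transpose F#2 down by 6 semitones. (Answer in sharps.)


F#2: chromatic position 6 in octave 2 → absolute = 2×12 + 6 = 30
Transpose down 6: 30 - 6 = 24
24 = 2×12 + 0 → C in octave 2
Result = C2


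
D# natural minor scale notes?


Natural minor scale pattern: W-H-W-W-H-W-W (2-1-2-2-1-2-2 semitones)
Starting from D#:
  D# + 2 semitones → E#
  E# + 1 semitone → F#
  F# + 2 semitones → G#
  G# + 2 semitones → A#
  A# + 1 semitone → B
  B + 2 semitones → C#
  C# + 2 semitones → D#
Scale = D# E# F# G# A# B C#


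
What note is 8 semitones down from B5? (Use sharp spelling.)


Working:
B5: chromatic position 11 in octave 5 → absolute = 5×12 + 11 = 71
Transpose down 8: 71 - 8 = 63
63 = 5×12 + 3 → D# in octave 5
Result = D#5


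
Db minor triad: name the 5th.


Solution.
Minor triad = root + minor 3rd (3 semitones) + perfect 5th (7 semitones)
A triad on Db stacks thirds, so the chord tones use letter names D-F-A
Root: Db
Minor 3rd above Db: Fb
Perfect 5th above Db: Ab
The 5th = Ab


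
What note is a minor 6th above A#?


Reasoning:
A 6th spans 6 letter names, so from A we land on F
A minor 6th = 8 semitones above A#
Spell F at that pitch: F#
= F#


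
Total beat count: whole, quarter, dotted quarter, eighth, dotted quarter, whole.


Beat values:
  whole = 4 beats
  quarter = 1 beat
  dotted quarter = 1.5 beats
  eighth = 0.5 beats
  dotted quarter = 1.5 beats
  whole = 4 beats
Sum = 4 + 1 + 1.5 + 0.5 + 1.5 + 4
= 12.5 beats


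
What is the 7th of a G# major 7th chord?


Reasoning:
Major 7th chord = root + major 3rd + perfect 5th + major 7th
Seventh chords stack in thirds, so the letter names are G-B-D-F
Root: G#
Major 3rd above G#: B#
Perfect 5th above G#: D#
Major 7th above G#: F##
The 7th = F##


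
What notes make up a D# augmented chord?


Augmented triad = root + major 3rd (4 semitones) + augmented 5th (8 semitones)
A triad on D# stacks thirds, so the chord tones use letter names D-F-A
Root: D#
Major 3rd above D#: F##
Augmented 5th above D#: A##
Chord = D# F## A##


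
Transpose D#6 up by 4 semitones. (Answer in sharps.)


Reasoning:
D#6: chromatic position 3 in octave 6 → absolute = 6×12 + 3 = 75
Transpose up 4: 75 + 4 = 79
79 = 6×12 + 7 → G in octave 6
Result = G6


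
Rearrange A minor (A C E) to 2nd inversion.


Step by step:
Root position: A C E
2nd inversion: move root and 3rd up an octave
Bass note: E
Notes (bottom to top) = E A C


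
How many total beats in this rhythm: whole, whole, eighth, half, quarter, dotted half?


Reasoning:
Beat values:
  whole = 4 beats
  whole = 4 beats
  eighth = 0.5 beats
  half = 2 beats
  quarter = 1 beat
  dotted half = 3 beats
Sum = 4 + 4 + 0.5 + 2 + 1 + 3
= 14.5 beats


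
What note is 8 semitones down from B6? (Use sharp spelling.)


B6: chromatic position 11 in octave 6 → absolute = 6×12 + 11 = 83
Transpose down 8: 83 - 8 = 75
75 = 6×12 + 3 → D# in octave 6
Result = D#6


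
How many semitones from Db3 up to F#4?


Absolute semitone position = octave×12 + chromatic position
Db3: 3×12 + 1 = 37
F#4: 4×12 + 6 = 54
Difference = 54 - 37 = 17
= 17 semitones


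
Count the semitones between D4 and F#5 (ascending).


Reasoning:
Absolute semitone position = octave×12 + chromatic position
D4: 4×12 + 2 = 50
F#5: 5×12 + 6 = 66
Difference = 66 - 50 = 16
= 16 semitones


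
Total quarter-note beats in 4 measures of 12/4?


Time signature 12/4: the bottom number 4 means the quarter note gets one count
The top number 12 means 12 quarter-note beats per measure
Total = 12 × 4 measures
= 48 quarter-note beats


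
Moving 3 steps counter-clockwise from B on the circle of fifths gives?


Reasoning:
Each counter-clockwise step moves down a perfect 5th (= up a perfect 4th)
From B: B → E → A → D
= D


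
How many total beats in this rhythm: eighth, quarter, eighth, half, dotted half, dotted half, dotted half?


Beat values:
  eighth = 0.5 beats
  quarter = 1 beat
  eighth = 0.5 beats
  half = 2 beats
  dotted half = 3 beats
  dotted half = 3 beats
  dotted half = 3 beats
Sum = 0.5 + 1 + 0.5 + 2 + 3 + 3 + 3
= 13 beats


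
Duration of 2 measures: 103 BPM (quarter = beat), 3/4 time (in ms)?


Quarter-note beat duration = 60000 / 103 ms
Beats per measure (3/4) = 3
One measure = 3 × 60000 / 103 = 180000 / 103 ms
2 measures = 2 × 180000 / 103 = 360000 / 103
= 3495.1 ms


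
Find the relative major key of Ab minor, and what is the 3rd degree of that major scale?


Reasoning:
The relative major shares the key signature and is a minor 3rd above the minor tonic
A minor 3rd above Ab is Cb
→ relative major of Ab minor is Cb major
Cb major scale: Cb Db Eb Fb Gb Ab Bb
= Cb major; 3rd degree = Eb


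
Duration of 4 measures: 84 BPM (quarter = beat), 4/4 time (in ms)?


Let's work it out.
Quarter-note beat duration = 60000 / 84 ms
Beats per measure (4/4) = 4
One measure = 4 × 60000 / 84 = 240000 / 84 ms
4 measures = 4 × 240000 / 84 = 960000 / 84
= 11428.6 ms


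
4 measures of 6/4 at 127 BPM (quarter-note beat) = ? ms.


Quarter-note beat duration = 60000 / 127 ms
Beats per measure (6/4) = 6
One measure = 6 × 60000 / 127 = 360000 / 127 ms
4 measures = 4 × 360000 / 127 = 1440000 / 127
= 11338.6 ms


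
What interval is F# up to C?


Let's work it out.
Letter names: F → C spans 5 letter names → a 5th
Semitones: F# → C = 6 half-steps
A 5th of 6 semitones is a diminished 5th
= diminished 5th


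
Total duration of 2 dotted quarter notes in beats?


Reasoning:
Base quarter note = 1 beat
Dot 1 adds half the previous value: +1/2
One dotted quarter = 1 + 1/2 = 3/2
2 of them = 2 × 3/2 = 3
= 3 beats


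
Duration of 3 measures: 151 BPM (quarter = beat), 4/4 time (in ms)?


Let's work it out.
Quarter-note beat duration = 60000 / 151 ms
Beats per measure (4/4) = 4
One measure = 4 × 60000 / 151 = 240000 / 151 ms
3 measures = 3 × 240000 / 151 = 720000 / 151
= 4768.2 ms


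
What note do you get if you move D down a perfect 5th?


Reasoning:
perfect 5th: 5 letter names, 7 semitones
Letter: D - 4 → G
Pitch: D - 7 semitones, spelled as a G → G
= G


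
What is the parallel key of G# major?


Parallel keys share the same tonic but differ in mode
G# major → parallel is G# minor
= G# minor


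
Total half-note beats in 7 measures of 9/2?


Time signature 9/2: the bottom number 2 means the half note gets one count
The top number 9 means 9 half-note beats per measure
Total = 9 × 7 measures
= 63 half-note beats


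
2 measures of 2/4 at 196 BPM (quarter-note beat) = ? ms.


Step by step:
Quarter-note beat duration = 60000 / 196 ms
Beats per measure (2/4) = 2
One measure = 2 × 60000 / 196 = 120000 / 196 ms
2 measures = 2 × 120000 / 196 = 240000 / 196
= 1224.5 ms


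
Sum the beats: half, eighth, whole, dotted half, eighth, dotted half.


Let's work it out.
Beat values:
  half = 2 beats
  eighth = 0.5 beats
  whole = 4 beats
  dotted half = 3 beats
  eighth = 0.5 beats
  dotted half = 3 beats
Sum = 2 + 0.5 + 4 + 3 + 0.5 + 3
= 13 beats
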